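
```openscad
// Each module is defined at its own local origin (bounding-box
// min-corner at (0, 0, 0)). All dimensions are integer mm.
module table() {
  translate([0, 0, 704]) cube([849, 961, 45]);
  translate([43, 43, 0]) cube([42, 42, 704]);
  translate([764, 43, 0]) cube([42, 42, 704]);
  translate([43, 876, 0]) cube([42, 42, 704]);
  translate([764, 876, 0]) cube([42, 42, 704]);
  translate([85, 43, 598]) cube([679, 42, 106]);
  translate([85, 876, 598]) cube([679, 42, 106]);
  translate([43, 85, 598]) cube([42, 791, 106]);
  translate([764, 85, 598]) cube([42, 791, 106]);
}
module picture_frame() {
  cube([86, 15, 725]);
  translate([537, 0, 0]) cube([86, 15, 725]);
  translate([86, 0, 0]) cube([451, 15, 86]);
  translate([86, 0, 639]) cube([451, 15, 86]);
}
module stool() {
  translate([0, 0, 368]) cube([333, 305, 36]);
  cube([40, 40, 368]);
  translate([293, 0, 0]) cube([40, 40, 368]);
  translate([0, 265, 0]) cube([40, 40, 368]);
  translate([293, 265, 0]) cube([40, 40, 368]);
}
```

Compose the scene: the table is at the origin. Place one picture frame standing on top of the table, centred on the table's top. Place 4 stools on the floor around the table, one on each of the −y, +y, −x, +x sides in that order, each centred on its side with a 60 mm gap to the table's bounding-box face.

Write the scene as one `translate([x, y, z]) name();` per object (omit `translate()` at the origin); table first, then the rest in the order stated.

table();
translate([113, 473, 749]) picture_frame();
translate([258, -365, 0]) stool();
translate([258, 1021, 0]) stool();
translate([-393, 328, 0]) stool();
translate([909, 328, 0]) stool();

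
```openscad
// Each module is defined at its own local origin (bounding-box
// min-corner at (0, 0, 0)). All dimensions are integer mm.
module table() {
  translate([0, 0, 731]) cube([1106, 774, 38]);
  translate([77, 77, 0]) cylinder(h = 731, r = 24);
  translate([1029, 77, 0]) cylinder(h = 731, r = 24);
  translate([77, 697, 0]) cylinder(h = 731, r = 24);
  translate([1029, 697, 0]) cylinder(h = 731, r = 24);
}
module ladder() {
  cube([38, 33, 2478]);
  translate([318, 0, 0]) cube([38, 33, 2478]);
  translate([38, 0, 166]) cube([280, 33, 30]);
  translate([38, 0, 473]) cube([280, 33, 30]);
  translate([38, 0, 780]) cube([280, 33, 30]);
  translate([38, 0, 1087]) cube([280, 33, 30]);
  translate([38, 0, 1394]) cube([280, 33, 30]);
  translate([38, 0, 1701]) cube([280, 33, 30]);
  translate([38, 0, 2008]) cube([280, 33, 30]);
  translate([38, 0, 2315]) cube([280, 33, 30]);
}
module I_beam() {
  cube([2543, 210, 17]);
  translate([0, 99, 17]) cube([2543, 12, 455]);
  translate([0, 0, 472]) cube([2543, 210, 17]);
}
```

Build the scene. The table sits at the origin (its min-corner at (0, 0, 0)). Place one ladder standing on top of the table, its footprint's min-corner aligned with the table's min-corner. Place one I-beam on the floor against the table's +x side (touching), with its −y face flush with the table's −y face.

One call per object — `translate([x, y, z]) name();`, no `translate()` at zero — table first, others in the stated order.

table();
translate([0, 0, 769]) ladder();
translate([1106, 0, 0]) I_beam();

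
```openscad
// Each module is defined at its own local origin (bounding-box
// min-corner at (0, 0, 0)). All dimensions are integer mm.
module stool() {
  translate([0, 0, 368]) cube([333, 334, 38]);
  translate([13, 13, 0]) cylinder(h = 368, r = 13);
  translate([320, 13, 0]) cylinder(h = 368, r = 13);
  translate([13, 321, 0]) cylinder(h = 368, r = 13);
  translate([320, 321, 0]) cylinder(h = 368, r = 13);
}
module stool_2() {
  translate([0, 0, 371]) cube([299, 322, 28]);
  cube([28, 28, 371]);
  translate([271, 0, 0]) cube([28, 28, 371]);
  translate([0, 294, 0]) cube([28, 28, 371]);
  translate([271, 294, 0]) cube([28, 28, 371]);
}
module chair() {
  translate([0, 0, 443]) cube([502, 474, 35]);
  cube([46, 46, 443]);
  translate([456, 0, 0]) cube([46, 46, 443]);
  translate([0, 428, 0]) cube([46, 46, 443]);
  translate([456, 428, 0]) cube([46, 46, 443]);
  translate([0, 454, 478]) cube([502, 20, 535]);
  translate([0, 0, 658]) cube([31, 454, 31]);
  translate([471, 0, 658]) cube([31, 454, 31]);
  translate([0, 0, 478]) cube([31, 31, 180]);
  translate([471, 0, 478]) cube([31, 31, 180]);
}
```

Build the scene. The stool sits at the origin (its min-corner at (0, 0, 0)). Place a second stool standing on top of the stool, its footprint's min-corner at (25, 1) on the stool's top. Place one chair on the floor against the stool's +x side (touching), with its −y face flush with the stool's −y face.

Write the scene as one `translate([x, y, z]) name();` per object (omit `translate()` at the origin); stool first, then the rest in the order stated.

stool();
translate([25, 1, 406]) stool_2();
translate([333, 0, 0]) chair();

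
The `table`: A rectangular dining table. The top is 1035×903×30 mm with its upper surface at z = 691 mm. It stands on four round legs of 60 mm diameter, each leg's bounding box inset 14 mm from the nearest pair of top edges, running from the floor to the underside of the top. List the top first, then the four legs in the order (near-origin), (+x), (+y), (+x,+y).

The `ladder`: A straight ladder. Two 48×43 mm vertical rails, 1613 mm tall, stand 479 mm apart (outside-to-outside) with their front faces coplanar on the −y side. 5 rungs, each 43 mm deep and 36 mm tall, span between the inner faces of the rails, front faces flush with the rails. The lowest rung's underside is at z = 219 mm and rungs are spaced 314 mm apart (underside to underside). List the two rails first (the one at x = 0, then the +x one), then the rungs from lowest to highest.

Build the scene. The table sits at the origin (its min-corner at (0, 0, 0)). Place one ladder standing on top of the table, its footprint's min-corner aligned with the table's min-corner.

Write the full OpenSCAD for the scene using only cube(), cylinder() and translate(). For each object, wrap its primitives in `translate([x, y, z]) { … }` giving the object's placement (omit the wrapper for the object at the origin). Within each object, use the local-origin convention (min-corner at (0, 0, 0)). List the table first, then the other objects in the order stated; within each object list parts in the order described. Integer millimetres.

translate([0, 0, 661]) cube([1035, 903, 30]);
translate([44, 44, 0]) cylinder(h = 661, r = 30);
translate([991, 44, 0]) cylinder(h = 661, r = 30);
translate([44, 859, 0]) cylinder(h = 661, r = 30);
translate([991, 859, 0]) cylinder(h = 661, r = 30);
translate([0, 0, 691]) {
  cube([48, 43, 1613]);
  translate([431, 0, 0]) cube([48, 43, 1613]);
  translate([48, 0, 219]) cube([383, 43, 36]);
  translate([48, 0, 533]) cube([383, 43, 36]);
  translate([48, 0, 847]) cube([383, 43, 36]);
  translate([48, 0, 1161]) cube([383, 43, 36]);
  translate([48, 0, 1475]) cube([383, 43, 36]);
}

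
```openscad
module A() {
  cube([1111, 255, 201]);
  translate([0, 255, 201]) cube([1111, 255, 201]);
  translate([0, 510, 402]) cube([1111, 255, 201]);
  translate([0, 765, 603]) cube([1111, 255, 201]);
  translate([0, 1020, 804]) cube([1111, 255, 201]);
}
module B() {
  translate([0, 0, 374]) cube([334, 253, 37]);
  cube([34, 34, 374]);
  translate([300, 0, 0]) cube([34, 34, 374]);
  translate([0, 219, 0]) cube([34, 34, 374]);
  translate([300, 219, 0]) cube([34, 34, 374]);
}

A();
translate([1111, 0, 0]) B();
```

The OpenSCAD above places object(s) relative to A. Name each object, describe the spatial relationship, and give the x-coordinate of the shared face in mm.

A is a staircase. B is a stool. The stool is against the staircase's +x side, with their −y faces flush. The x-coordinate of the shared face is 1111 mm.

The staircase's +x face and the stool's −x face are both at x = 1111 mm.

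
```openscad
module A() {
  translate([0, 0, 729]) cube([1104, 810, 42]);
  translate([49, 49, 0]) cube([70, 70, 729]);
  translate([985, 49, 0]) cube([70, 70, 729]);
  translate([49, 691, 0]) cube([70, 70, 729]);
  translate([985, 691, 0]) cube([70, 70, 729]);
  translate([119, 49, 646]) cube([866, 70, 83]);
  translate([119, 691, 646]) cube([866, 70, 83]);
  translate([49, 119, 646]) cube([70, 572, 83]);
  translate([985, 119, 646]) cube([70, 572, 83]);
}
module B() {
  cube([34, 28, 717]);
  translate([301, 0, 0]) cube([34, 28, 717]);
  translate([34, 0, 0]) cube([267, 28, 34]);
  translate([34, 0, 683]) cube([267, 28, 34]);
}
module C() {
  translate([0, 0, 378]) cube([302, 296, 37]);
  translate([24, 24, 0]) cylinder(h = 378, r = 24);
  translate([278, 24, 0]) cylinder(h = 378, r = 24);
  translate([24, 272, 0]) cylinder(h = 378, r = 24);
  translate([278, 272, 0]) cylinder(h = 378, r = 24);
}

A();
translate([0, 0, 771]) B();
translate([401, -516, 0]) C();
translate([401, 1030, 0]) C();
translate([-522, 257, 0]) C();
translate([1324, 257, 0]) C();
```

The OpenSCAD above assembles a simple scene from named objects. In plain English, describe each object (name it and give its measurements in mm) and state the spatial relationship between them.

A is a rectangular dining table. The top is 1104×810×42 mm with its upper surface at z = 771 mm. It stands on four 70×70 mm square legs, each inset 49 mm from the nearest pair of top edges, running from the floor to the underside of the top. Four apron rails, 70 mm thick and 83 mm tall, run between adjacent legs with their top edges flush with the underside of the top and their outer faces flush with the legs' outer faces.

B is a rectangular picture frame lying in the x–z plane (depth along y). The opening is 267 mm wide (x) by 649 mm tall (z), surrounded by a border 34 mm wide on all four sides. The frame is 28 mm deep and is made of two full-height vertical stiles with two horizontal rails fitted between them.

C is a simple wooden stool: a rectangular seat 302 mm (x) by 296 mm (y), 37 mm thick, top face at z = 415 mm, on four round legs, each 48 mm in diameter. The legs rest on z = 0, each leg's axis is inset half a diameter from the nearest pair of seat edges (so the leg's bounding box is flush with the corner).

The picture frame is on top of the table. Four stools sit around the table at the −y, +y, −x, +x sides.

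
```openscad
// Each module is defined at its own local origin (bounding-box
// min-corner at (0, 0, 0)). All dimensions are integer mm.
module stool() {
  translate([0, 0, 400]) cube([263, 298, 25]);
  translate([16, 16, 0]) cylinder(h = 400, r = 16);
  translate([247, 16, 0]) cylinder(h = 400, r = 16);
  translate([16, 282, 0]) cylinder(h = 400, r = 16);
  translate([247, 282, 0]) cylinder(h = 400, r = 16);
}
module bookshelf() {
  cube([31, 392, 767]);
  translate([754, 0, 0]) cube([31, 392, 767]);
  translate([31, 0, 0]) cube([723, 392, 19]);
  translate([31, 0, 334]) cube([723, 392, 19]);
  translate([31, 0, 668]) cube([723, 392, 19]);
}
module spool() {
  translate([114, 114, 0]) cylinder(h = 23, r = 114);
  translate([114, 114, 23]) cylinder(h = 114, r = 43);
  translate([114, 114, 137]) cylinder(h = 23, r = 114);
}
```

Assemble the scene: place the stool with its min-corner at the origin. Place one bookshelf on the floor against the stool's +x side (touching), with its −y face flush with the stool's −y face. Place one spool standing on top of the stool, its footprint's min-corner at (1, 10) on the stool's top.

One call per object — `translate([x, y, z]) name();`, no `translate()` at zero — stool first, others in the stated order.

stool();
translate([263, 0, 0]) bookshelf();
translate([1, 10, 425]) spool();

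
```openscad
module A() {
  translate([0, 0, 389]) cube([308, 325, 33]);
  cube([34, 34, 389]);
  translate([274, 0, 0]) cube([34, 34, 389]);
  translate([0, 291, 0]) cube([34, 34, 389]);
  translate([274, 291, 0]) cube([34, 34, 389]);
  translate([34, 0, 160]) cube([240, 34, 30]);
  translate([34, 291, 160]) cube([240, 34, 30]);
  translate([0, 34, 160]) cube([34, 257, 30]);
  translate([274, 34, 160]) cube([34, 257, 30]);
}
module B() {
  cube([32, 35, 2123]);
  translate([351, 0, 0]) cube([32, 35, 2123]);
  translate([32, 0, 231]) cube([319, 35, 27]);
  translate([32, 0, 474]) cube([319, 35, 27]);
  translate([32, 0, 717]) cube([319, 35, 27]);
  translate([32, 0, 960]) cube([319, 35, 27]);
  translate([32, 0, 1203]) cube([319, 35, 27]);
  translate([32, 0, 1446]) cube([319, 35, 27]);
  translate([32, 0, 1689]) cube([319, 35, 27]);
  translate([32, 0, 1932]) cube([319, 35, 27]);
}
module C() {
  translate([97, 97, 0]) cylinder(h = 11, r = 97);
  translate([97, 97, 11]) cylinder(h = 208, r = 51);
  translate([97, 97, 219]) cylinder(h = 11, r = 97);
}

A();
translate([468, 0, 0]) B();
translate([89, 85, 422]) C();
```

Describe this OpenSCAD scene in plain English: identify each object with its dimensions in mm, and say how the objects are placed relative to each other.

A is a four-legged stool. The seat is 308×325 mm, 33 mm thick, top at z = 422 mm. It stands on four square legs, each 34×34 mm in cross-section, from z = 0 to the seat underside, each flush with a corner of the seat. Four stretchers, 34 mm wide and 30 mm tall, connect adjacent legs with their undersides at z = 160 mm, each running between the inner faces of the legs it joins and aligned with the legs' outer faces on the other axis.

B is a wooden ladder with two side rails of 32×35 mm section and 2123 mm height, set 383 mm apart overall. Between them run 8 rectangular rungs (35 mm deep, 27 mm thick), front faces flush with the rails' −y face. The bottom of the first rung is 231 mm above the floor and each subsequent rung is 243 mm higher than the one below.

C is a spool: two coaxial disc flanges of radius 97 mm and thickness 11 mm, joined by a core cylinder of radius 51 mm and height 208 mm. The lower flange rests on z = 0 and the three cylinders share a vertical axis.

The ladder is on the floor beside the stool on its +x side. The spool is on top of the stool.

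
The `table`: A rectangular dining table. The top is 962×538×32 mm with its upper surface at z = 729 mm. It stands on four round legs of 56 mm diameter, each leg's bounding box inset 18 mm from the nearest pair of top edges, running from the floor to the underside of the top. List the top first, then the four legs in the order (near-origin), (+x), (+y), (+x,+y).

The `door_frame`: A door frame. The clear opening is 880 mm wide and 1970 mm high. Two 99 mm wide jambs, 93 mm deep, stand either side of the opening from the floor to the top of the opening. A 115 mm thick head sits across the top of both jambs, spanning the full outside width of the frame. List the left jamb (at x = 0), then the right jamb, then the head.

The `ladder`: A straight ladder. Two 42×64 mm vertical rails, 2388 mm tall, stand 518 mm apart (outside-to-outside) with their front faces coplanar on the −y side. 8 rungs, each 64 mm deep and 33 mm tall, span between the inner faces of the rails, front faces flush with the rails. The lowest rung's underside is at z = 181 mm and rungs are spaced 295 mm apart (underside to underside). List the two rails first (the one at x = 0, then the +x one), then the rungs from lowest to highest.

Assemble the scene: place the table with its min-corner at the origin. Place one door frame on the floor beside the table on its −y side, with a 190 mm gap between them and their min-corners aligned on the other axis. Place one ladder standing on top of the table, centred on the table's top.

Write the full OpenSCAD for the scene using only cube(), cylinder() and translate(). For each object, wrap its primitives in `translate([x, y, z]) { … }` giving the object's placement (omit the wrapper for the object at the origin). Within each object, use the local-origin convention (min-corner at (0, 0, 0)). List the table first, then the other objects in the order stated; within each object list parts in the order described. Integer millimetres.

translate([0, 0, 697]) cube([962, 538, 32]);
translate([46, 46, 0]) cylinder(h = 697, r = 28);
translate([916, 46, 0]) cylinder(h = 697, r = 28);
translate([46, 492, 0]) cylinder(h = 697, r = 28);
translate([916, 492, 0]) cylinder(h = 697, r = 28);
translate([0, -283, 0]) {
  cube([99, 93, 1970]);
  translate([979, 0, 0]) cube([99, 93, 1970]);
  translate([0, 0, 1970]) cube([1078, 93, 115]);
}
translate([222, 237, 729]) {
  cube([42, 64, 2388]);
  translate([476, 0, 0]) cube([42, 64, 2388]);
  translate([42, 0, 181]) cube([434, 64, 33]);
  translate([42, 0, 476]) cube([434, 64, 33]);
  translate([42, 0, 771]) cube([434, 64, 33]);
  translate([42, 0, 1066]) cube([434, 64, 33]);
  translate([42, 0, 1361]) cube([434, 64, 33]);
  translate([42, 0, 1656]) cube([434, 64, 33]);
  translate([42, 0, 1951]) cube([434, 64, 33]);
  translate([42, 0, 2246]) cube([434, 64, 33]);
}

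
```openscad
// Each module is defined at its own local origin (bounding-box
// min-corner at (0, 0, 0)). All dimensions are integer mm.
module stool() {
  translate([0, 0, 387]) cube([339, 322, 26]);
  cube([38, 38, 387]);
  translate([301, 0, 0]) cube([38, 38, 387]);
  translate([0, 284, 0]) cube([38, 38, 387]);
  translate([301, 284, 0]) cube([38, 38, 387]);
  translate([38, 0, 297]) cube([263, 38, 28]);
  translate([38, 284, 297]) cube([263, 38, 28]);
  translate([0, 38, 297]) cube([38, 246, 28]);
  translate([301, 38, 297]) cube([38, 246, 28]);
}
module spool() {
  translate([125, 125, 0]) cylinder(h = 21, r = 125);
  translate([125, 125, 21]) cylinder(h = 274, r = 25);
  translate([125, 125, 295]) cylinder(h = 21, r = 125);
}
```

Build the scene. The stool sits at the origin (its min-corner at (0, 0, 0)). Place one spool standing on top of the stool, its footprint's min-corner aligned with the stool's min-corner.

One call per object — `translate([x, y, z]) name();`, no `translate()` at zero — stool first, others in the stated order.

stool();
translate([0, 0, 413]) spool();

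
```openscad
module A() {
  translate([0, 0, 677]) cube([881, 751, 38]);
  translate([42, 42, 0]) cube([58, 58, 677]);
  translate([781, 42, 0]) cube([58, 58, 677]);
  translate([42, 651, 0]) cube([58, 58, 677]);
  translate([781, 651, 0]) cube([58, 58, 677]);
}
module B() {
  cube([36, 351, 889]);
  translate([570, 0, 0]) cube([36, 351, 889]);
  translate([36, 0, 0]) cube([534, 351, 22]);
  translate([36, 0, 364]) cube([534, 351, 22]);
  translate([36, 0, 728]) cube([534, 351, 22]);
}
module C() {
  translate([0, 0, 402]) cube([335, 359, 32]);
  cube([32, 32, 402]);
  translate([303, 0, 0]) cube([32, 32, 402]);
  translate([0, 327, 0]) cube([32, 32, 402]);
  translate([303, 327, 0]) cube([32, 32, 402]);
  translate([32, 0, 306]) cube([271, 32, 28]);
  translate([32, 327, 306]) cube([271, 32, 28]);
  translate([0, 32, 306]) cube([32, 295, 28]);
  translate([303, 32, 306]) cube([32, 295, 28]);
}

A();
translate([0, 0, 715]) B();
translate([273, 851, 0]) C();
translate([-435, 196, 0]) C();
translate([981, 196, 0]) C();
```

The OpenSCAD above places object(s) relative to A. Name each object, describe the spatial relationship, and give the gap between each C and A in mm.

A is a table. B is a bookshelf. C is a stool. The bookshelf is on top of the table. Three stools sit around the table at the +y, −x, +x sides. The gap between each stool and the table is 100 mm.

Each stool's nearest face is 100 mm from the table's bounding box.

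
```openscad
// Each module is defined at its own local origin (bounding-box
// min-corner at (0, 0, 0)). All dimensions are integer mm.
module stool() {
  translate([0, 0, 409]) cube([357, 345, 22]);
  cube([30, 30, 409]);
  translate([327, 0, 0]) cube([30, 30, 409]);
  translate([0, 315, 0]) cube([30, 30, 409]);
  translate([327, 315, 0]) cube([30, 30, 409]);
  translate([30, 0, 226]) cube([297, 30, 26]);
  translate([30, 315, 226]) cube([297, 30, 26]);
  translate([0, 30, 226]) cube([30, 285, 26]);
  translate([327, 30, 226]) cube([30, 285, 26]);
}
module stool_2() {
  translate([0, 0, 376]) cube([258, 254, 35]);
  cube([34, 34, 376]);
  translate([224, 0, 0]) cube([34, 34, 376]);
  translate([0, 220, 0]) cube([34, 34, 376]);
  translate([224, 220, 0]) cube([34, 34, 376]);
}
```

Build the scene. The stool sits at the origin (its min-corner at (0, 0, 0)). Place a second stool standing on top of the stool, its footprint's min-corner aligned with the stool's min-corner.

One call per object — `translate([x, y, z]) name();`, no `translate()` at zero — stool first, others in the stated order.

stool();
translate([0, 0, 431]) stool_2();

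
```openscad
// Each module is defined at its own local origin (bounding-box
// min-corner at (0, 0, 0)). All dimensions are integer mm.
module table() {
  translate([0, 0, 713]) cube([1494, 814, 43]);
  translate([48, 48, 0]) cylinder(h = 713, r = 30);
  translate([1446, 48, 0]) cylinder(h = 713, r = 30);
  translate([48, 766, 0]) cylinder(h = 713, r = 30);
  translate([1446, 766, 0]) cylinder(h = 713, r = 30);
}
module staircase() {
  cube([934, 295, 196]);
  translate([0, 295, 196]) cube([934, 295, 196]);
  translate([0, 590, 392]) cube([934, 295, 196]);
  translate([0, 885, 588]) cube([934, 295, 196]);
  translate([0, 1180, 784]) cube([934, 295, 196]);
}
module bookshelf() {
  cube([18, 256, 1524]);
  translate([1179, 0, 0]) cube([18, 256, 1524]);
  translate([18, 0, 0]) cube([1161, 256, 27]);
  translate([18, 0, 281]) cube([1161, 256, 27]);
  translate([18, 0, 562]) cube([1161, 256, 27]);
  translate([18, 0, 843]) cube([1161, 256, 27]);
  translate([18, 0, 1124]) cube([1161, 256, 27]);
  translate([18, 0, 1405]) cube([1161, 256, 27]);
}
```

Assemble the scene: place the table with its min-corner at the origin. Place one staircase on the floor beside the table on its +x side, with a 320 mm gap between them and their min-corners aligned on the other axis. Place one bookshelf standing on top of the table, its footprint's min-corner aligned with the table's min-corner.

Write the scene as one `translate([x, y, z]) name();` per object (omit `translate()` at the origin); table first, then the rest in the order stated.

table();
translate([1814, 0, 0]) staircase();
translate([0, 0, 756]) bookshelf();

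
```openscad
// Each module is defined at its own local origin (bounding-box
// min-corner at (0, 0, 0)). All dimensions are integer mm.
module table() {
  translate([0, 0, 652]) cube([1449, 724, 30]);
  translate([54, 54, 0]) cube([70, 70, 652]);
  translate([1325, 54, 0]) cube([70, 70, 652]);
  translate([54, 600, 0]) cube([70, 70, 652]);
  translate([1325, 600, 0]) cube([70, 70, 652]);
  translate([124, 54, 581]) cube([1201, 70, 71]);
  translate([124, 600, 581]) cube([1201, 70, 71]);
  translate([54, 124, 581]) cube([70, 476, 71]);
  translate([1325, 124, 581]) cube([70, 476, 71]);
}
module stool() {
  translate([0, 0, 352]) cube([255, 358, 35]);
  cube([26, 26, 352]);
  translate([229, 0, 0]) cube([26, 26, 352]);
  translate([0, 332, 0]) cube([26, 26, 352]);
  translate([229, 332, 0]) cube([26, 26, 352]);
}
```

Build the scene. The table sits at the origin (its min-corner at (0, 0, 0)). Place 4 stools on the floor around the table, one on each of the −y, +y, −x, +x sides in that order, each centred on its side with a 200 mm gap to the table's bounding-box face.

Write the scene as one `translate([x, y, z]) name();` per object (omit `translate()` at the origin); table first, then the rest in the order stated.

table();
translate([597, -558, 0]) stool();
translate([597, 924, 0]) stool();
translate([-455, 183, 0]) stool();
translate([1649, 183, 0]) stool();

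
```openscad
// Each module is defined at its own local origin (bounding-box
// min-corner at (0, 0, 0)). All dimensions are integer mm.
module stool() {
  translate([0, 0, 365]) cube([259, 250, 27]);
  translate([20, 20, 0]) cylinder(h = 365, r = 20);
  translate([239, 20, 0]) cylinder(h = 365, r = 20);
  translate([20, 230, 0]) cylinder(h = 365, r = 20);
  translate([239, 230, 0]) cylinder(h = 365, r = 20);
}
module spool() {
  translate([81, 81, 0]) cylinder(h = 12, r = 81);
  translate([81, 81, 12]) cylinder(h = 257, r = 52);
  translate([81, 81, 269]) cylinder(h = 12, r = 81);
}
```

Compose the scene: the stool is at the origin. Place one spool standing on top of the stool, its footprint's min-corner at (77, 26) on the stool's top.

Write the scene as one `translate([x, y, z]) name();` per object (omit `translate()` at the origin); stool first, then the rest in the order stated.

stool();
translate([77, 26, 392]) spool();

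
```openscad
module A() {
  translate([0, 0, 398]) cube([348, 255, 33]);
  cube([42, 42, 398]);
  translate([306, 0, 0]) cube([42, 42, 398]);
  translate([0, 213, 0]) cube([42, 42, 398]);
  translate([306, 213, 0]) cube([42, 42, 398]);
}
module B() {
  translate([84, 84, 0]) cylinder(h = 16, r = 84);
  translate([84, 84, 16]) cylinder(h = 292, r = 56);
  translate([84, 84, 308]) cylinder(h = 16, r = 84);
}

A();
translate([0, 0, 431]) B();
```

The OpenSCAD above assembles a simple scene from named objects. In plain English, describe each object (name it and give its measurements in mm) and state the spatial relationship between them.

A is a simple wooden stool: a rectangular seat 348 mm (x) by 255 mm (y), 33 mm thick, top face at z = 431 mm, on four square legs, each 42×42 mm in cross-section. The legs rest on z = 0, each flush with a corner of the seat.

B is a spool: two coaxial disc flanges of radius 84 mm and thickness 16 mm, joined by a core cylinder of radius 56 mm and height 292 mm. The lower flange rests on z = 0 and the three cylinders share a vertical axis.

The spool is on top of the stool.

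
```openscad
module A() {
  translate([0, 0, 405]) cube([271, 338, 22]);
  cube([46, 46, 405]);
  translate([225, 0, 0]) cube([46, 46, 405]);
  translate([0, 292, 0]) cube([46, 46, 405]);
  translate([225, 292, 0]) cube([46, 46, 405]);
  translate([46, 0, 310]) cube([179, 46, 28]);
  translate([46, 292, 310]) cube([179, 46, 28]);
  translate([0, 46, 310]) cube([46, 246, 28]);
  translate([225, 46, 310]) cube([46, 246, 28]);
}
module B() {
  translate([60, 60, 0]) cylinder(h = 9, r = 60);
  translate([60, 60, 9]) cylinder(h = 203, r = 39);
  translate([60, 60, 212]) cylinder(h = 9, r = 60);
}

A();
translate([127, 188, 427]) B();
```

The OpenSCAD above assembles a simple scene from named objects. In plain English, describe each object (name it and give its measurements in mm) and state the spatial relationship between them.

A is a four-legged stool. The seat is 271×338 mm, 22 mm thick, top at z = 427 mm. It stands on four square legs, each 46×46 mm in cross-section, from z = 0 to the seat underside, each flush with a corner of the seat. Four stretchers, 46 mm wide and 28 mm tall, connect adjacent legs with their undersides at z = 310 mm, each running between the inner faces of the legs it joins and aligned with the legs' outer faces on the other axis.

B is a spool: two coaxial disc flanges of radius 60 mm and thickness 9 mm, joined by a core cylinder of radius 39 mm and height 203 mm. The lower flange rests on z = 0 and the three cylinders share a vertical axis.

The spool is on top of the stool.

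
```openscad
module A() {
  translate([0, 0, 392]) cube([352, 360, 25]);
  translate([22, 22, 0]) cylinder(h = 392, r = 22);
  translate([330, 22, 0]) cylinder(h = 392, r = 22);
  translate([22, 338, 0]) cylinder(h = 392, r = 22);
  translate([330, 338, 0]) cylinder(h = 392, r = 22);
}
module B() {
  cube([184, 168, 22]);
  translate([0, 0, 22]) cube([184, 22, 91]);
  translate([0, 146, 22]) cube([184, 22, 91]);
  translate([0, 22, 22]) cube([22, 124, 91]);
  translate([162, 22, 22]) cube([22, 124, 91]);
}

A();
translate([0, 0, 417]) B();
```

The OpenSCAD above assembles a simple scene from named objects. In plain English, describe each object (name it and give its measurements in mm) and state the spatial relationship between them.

A is a simple wooden stool: a rectangular seat 352 mm (x) by 360 mm (y), 25 mm thick, top face at z = 417 mm, on four round legs, each 44 mm in diameter. The legs rest on z = 0, each leg's axis is inset half a diameter from the nearest pair of seat edges (so the leg's bounding box is flush with the corner).

B is an open-topped rectangular box: outside dimensions 184×168×113 mm, with a uniform wall and base thickness of 22 mm. The base is a full 184×168 slab on the floor; four walls sit on top of the base. The front and back walls (the −y and +y sides) span the full width; the two side walls fit between them.

The open box is on top of the stool.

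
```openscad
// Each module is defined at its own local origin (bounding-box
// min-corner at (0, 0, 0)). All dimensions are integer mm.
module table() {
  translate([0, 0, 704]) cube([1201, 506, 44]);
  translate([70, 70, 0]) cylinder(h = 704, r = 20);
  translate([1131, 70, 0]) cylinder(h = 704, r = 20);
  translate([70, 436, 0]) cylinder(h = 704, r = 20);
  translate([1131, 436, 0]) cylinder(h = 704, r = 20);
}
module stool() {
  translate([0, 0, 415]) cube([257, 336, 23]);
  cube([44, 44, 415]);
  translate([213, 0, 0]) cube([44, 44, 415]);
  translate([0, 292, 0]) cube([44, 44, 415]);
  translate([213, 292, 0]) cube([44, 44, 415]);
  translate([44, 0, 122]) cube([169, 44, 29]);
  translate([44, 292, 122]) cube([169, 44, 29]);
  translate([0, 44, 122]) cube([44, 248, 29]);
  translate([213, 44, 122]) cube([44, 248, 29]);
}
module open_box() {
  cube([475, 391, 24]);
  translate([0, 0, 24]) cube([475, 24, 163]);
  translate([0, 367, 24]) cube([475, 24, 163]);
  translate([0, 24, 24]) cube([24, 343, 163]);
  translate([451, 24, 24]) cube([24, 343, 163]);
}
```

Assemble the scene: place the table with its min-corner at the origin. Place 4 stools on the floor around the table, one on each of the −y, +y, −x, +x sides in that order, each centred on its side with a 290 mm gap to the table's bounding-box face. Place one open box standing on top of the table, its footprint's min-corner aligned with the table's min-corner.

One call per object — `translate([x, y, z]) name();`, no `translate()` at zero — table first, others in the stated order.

table();
translate([472, -626, 0]) stool();
translate([472, 796, 0]) stool();
translate([-547, 85, 0]) stool();
translate([1491, 85, 0]) stool();
translate([0, 0, 748]) open_box();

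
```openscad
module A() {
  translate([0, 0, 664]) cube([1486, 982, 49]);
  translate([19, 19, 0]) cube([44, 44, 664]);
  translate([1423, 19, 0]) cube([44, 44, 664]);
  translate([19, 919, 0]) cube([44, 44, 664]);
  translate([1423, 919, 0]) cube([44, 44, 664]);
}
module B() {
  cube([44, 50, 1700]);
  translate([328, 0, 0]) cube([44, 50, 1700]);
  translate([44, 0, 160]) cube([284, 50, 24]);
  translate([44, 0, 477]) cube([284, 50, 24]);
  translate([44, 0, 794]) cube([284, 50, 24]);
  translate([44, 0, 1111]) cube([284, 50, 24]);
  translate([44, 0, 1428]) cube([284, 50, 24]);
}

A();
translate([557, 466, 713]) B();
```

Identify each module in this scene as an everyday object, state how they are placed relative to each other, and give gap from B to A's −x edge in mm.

A is a table. B is a ladder. The ladder is on top of the table, centred. The gap from the ladder to the table's −x edge is 557 mm.

The ladder's min-x is at 557; the table's min-x is 0; gap = 557 mm.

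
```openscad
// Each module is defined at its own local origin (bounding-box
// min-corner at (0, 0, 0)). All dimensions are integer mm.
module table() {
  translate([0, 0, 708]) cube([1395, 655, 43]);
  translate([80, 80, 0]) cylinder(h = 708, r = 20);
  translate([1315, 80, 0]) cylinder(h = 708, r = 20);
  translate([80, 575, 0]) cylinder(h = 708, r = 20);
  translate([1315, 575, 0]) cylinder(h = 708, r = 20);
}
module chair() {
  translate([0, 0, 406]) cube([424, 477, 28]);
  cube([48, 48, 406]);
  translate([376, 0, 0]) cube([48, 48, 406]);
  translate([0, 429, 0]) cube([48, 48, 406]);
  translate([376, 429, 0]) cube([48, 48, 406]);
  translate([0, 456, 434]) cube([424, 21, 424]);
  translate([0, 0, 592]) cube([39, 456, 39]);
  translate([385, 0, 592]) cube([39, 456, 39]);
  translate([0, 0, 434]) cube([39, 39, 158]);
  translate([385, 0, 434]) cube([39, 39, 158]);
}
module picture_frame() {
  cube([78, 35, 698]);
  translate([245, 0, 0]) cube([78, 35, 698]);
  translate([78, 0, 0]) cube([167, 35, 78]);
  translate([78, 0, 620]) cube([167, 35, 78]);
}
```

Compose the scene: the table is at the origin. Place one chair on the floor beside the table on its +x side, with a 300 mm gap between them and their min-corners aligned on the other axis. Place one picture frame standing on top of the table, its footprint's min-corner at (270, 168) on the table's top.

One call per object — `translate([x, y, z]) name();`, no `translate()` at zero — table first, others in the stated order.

table();
translate([1695, 0, 0]) chair();
translate([270, 168, 751]) picture_frame();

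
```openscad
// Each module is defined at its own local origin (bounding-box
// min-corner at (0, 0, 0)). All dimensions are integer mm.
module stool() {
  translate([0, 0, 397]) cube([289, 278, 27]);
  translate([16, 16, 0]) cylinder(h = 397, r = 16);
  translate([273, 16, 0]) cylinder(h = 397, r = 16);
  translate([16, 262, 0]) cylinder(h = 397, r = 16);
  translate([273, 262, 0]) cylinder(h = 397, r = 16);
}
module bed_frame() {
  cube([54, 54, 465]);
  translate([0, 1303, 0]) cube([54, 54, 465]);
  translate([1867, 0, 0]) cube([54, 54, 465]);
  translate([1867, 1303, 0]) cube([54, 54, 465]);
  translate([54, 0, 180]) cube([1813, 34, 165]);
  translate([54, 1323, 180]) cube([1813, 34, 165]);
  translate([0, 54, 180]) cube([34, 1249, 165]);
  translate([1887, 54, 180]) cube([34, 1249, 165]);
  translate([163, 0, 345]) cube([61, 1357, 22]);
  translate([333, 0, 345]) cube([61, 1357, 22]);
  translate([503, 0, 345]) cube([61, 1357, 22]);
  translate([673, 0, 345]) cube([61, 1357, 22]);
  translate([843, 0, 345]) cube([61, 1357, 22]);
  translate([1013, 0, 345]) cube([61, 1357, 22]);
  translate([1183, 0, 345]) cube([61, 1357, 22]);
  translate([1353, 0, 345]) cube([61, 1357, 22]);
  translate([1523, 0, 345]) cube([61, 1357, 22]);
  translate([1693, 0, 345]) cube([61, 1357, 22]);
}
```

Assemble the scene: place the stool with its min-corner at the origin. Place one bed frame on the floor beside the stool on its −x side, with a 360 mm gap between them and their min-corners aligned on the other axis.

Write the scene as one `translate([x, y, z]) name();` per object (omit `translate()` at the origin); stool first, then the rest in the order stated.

stool();
translate([-2281, 0, 0]) bed_frame();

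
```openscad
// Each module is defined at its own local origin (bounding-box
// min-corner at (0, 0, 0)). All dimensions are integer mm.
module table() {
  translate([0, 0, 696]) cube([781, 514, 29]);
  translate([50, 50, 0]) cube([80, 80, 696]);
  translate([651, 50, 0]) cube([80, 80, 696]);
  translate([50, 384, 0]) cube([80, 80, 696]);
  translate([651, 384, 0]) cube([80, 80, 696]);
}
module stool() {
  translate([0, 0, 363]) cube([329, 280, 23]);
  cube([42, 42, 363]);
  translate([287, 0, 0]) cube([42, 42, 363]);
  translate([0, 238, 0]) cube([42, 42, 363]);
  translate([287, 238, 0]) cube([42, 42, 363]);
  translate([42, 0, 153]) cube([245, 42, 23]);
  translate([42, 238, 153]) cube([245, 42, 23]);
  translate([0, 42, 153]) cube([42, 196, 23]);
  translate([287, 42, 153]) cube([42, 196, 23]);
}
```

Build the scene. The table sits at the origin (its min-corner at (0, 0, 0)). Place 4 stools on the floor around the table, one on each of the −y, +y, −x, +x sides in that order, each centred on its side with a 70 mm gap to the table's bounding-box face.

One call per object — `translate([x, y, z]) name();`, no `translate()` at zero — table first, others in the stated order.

table();
translate([226, -350, 0]) stool();
translate([226, 584, 0]) stool();
translate([-399, 117, 0]) stool();
translate([851, 117, 0]) stool();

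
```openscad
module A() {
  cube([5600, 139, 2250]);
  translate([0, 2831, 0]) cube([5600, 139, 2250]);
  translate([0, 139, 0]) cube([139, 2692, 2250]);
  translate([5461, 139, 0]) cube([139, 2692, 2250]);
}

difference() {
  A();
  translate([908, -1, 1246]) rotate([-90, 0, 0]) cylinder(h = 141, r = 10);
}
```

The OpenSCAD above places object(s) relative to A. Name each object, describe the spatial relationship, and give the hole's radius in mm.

A is a house frame. The house frame has a circular hole through its front wall. The hole's radius is 10 mm.

The subtracted cylinder has r = 10 mm.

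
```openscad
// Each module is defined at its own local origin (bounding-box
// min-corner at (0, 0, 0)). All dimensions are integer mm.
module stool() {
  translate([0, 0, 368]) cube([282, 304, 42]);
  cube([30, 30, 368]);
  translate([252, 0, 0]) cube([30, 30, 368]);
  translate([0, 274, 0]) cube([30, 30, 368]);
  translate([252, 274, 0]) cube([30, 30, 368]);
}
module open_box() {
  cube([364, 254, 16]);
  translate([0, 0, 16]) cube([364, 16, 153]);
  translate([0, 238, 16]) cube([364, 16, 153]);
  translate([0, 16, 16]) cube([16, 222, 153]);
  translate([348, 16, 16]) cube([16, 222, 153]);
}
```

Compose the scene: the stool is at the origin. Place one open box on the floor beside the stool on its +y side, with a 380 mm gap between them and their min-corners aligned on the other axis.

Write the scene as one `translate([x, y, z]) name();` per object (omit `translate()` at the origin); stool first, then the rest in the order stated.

stool();
translate([0, 684, 0]) open_box();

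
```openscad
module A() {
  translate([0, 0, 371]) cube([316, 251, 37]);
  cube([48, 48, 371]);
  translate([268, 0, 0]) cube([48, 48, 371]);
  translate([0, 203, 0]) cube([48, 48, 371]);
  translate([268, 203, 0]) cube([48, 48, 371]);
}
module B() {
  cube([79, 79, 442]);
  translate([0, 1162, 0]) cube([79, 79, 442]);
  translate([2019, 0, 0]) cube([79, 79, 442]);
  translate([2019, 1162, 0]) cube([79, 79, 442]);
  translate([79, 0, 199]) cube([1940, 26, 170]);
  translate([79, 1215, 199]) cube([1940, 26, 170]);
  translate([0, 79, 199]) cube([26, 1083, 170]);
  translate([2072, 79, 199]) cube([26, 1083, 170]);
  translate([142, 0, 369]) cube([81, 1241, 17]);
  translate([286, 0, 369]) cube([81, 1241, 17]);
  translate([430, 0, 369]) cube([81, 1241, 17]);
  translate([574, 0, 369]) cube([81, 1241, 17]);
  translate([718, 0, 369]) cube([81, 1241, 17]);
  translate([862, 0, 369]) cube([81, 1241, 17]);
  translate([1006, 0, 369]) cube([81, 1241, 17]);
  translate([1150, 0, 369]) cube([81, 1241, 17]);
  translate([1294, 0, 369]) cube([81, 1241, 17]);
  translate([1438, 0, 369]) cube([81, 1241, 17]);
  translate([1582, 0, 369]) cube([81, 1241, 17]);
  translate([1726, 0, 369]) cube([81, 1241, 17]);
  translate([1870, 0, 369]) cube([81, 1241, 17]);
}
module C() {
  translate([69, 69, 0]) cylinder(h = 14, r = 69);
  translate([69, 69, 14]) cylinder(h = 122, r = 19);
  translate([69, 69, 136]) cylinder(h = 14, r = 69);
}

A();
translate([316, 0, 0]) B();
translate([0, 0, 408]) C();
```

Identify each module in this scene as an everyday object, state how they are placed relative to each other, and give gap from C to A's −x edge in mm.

A is a stool. B is a bed frame. C is a spool. The bed frame is against the stool's +x side, with their −y faces flush. The spool is on top of the stool. The gap from the spool to the stool's −x edge is 0 mm.

The spool's min-x is at 0; the stool's min-x is 0; gap = 0 mm.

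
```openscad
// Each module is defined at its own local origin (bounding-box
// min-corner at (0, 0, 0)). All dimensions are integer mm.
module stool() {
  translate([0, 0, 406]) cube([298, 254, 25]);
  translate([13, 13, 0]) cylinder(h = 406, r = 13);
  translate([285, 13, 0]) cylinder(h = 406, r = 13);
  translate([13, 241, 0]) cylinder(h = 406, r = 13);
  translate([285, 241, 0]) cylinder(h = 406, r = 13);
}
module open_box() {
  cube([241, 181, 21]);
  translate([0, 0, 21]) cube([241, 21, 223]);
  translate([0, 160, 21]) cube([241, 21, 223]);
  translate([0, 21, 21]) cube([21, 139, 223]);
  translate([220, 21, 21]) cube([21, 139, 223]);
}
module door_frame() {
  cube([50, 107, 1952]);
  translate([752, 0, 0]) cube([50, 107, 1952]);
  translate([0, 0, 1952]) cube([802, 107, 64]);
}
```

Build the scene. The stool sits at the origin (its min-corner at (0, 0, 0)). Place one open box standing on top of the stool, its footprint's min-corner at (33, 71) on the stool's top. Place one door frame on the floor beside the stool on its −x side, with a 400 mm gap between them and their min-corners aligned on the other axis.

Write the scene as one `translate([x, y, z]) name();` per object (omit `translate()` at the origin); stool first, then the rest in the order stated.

stool();
translate([33, 71, 431]) open_box();
translate([-1202, 0, 0]) door_frame();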